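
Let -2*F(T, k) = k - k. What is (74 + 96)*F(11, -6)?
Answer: 0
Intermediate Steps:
F(T, k) = 0 (F(T, k) = -(k - k)/2 = -½*0 = 0)
(74 + 96)*F(11, -6) = (74 + 96)*0 = 170*0 = 0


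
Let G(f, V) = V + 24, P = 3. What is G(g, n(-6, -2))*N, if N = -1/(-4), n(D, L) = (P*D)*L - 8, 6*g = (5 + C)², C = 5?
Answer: 13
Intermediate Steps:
g = 50/3 (g = (5 + 5)²/6 = (⅙)*10² = (⅙)*100 = 50/3 ≈ 16.667)
n(D, L) = -8 + 3*D*L (n(D, L) = (3*D)*L - 8 = 3*D*L - 8 = -8 + 3*D*L)
N = ¼ (N = -1*(-¼) = ¼ ≈ 0.25000)
G(f, V) = 24 + V
G(g, n(-6, -2))*N = (24 + (-8 + 3*(-6)*(-2)))*(¼) = (24 + (-8 + 36))*(¼) = (24 + 28)*(¼) = 52*(¼) = 13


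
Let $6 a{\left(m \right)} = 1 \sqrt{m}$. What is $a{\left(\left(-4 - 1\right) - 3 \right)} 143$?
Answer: $\frac{143 i \sqrt{2}}{3} \approx 67.411 i$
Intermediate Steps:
$a{\left(m \right)} = \frac{\sqrt{m}}{6}$ ($a{\left(m \right)} = \frac{1 \sqrt{m}}{6} = \frac{\sqrt{m}}{6}$)
$a{\left(\left(-4 - 1\right) - 3 \right)} 143 = \frac{\sqrt{\left(-4 - 1\right) - 3}}{6} \cdot 143 = \frac{\sqrt{-5 - 3}}{6} \cdot 143 = \frac{\sqrt{-8}}{6} \cdot 143 = \frac{2 i \sqrt{2}}{6} \cdot 143 = \frac{i \sqrt{2}}{3} \cdot 143 = \frac{143 i \sqrt{2}}{3}$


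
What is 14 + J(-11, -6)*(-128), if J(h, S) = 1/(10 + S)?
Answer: -18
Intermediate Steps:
14 + J(-11, -6)*(-128) = 14 - 128/(10 - 6) = 14 - 128/4 = 14 + (¼)*(-128) = 14 - 32 = -18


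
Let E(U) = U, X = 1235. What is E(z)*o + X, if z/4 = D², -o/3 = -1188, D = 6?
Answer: 514451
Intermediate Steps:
o = 3564 (o = -3*(-1188) = 3564)
z = 144 (z = 4*6² = 4*36 = 144)
E(z)*o + X = 144*3564 + 1235 = 513216 + 1235 = 514451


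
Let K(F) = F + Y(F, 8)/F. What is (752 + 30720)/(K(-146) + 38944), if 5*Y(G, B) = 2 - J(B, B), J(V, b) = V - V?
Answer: 11487280/14161269 ≈ 0.81118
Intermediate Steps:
J(V, b) = 0
Y(G, B) = ⅖ (Y(G, B) = (2 - 1*0)/5 = (2 + 0)/5 = (⅕)*2 = ⅖)
K(F) = F + 2/(5*F)
(752 + 30720)/(K(-146) + 38944) = (752 + 30720)/((-146 + (⅖)/(-146)) + 38944) = 31472/((-146 + (⅖)*(-1/146)) + 38944) = 31472/((-146 - 1/365) + 38944) = 31472/(-53291/365 + 38944) = 31472/(14161269/365) = 31472*(365/14161269) = 11487280/14161269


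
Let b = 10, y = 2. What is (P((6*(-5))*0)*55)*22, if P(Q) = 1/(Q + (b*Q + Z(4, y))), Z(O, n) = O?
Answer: 605/2 ≈ 302.50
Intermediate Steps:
P(Q) = 1/(4 + 11*Q) (P(Q) = 1/(Q + (10*Q + 4)) = 1/(Q + (4 + 10*Q)) = 1/(4 + 11*Q))
(P((6*(-5))*0)*55)*22 = (55/(4 + 11*((6*(-5))*0)))*22 = (55/(4 + 11*(-30*0)))*22 = (55/(4 + 11*0))*22 = (55/(4 + 0))*22 = (55/4)*22 = 605/2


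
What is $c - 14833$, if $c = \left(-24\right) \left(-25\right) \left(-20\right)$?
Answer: $-26833$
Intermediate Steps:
$c = -12000$ ($c = 600 \left(-20\right) = -12000$)
$c - 14833 = -12000 - 14833 = -26833$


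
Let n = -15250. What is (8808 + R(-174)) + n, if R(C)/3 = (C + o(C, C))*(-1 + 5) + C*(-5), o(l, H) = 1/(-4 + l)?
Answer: -526886/89 ≈ -5920.1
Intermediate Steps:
R(C) = -3*C + 12/(-4 + C) (R(C) = 3*((C + 1/(-4 + C))*(-1 + 5) + C*(-5)) = 3*((C + 1/(-4 + C))*4 - 5*C) = 3*((4*C + 4/(-4 + C)) - 5*C) = 3*(-C + 4/(-4 + C)) = -3*C + 12/(-4 + C))
(8808 + R(-174)) + n = (8808 + 3*(4 - 1*(-174)*(-4 - 174))/(-4 - 174)) - 15250 = (8808 + 3*(4 - 1*(-174)*(-178))/(-178)) - 15250 = (8808 + 3*(-1/178)*(4 - 30972)) - 15250 = (8808 + 3*(-1/178)*(-30968)) - 15250 = (8808 + 46452/89) - 15250 = 830364/89 - 15250 = -526886/89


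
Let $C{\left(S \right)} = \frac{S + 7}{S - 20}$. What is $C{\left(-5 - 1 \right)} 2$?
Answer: $- \frac{1}{13} \approx -0.076923$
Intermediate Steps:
$C{\left(S \right)} = \frac{7 + S}{-20 + S}$
$C{\left(-5 - 1 \right)} 2 = \frac{7 - 6}{-20 - 6} \cdot 2 = \frac{1}{-26} \cdot 1 \cdot 2 = \left(- \frac{1}{26}\right) 1 \cdot 2 = \left(- \frac{1}{26}\right) 2 = - \frac{1}{13}$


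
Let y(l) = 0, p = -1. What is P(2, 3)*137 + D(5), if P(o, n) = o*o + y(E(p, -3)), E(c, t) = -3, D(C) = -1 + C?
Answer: 552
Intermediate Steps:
P(o, n) = o² (P(o, n) = o*o + 0 = o² + 0 = o²)
P(2, 3)*137 + D(5) = 2²*137 + (-1 + 5) = 4*137 + 4 = 548 + 4 = 552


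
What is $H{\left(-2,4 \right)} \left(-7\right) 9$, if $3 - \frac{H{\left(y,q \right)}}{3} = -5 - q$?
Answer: $-2268$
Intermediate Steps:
$H{\left(y,q \right)} = 24 + 3 q$ ($H{\left(y,q \right)} = 9 - 3 \left(-5 - q\right) = 9 + \left(15 + 3 q\right) = 24 + 3 q$)
$H{\left(-2,4 \right)} \left(-7\right) 9 = \left(24 + 3 \cdot 4\right) \left(-7\right) 9 = \left(24 + 12\right) \left(-7\right) 9 = 36 \left(-7\right) 9 = \left(-252\right) 9 = -2268$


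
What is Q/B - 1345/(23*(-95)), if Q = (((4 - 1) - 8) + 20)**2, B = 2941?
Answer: 889454/1285217 ≈ 0.69207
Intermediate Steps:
Q = 225 (Q = ((3 - 8) + 20)**2 = (-5 + 20)**2 = 15**2 = 225)
Q/B - 1345/(23*(-95)) = 225/2941 - 1345/(23*(-95)) = 225*(1/2941) - 1345/(-2185) = 225/2941 - 1345*(-1/2185) = 225/2941 + 269/437 = 889454/1285217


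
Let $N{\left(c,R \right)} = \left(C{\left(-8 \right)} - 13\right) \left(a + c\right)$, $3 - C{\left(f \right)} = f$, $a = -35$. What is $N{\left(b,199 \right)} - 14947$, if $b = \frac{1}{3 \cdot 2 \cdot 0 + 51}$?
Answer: $- \frac{758729}{51} \approx -14877.0$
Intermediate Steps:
$C{\left(f \right)} = 3 - f$
$b = \frac{1}{51}$ ($b = \frac{1}{6 \cdot 0 + 51} = \frac{1}{0 + 51} = \frac{1}{51} \approx 0.019608$)
$N{\left(c,R \right)} = 70 - 2 c$ ($N{\left(c,R \right)} = \left(\left(3 - -8\right) - 13\right) \left(-35 + c\right) = \left(\left(3 + 8\right) - 13\right) \left(-35 + c\right) = \left(11 - 13\right) \left(-35 + c\right) = - 2 \left(-35 + c\right) = 70 - 2 c$)
$N{\left(b,199 \right)} - 14947 = \left(70 - \frac{2}{51}\right) - 14947 = \frac{3568}{51} - 14947 = - \frac{758729}{51}$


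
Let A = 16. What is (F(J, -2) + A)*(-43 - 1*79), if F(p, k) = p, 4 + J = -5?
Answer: -854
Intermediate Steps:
J = -9 (J = -4 - 5 = -9)
(F(J, -2) + A)*(-43 - 1*79) = (-9 + 16)*(-43 - 1*79) = 7*(-43 - 79) = 7*(-122) = -854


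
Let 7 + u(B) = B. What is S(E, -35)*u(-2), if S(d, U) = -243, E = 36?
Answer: 2187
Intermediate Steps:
u(B) = -7 + B
S(E, -35)*u(-2) = -243*(-7 - 2) = -243*(-9) = 2187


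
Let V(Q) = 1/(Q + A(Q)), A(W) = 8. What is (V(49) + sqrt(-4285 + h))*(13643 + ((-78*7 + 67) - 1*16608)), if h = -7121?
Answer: -1148/19 - 3444*I*sqrt(11406) ≈ -60.421 - 3.6782e+5*I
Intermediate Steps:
V(Q) = 1/(8 + Q) (V(Q) = 1/(Q + 8) = 1/(8 + Q))
(V(49) + sqrt(-4285 + h))*(13643 + ((-78*7 + 67) - 1*16608)) = (1/(8 + 49) + sqrt(-4285 - 7121))*(13643 + ((-78*7 + 67) - 1*16608)) = (1/57 + sqrt(-11406))*(13643 + ((-546 + 67) - 16608)) = (1/57 + I*sqrt(11406))*(13643 + (-479 - 16608)) = (1/57 + I*sqrt(11406))*(13643 - 17087) = (1/57 + I*sqrt(11406))*(-3444) = -1148/19 - 3444*I*sqrt(11406)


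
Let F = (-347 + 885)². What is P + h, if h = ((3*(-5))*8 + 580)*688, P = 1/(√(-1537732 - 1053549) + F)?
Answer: 26514827453861604/83780420417 - I*√2591281/83780420417 ≈ 3.1648e+5 - 1.9214e-8*I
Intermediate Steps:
F = 289444 (F = 538² = 289444)
P = 1/(289444 + I*√2591281) (P = 1/(√(-1537732 - 1053549) + 289444) = 1/(√(-2591281) + 289444) = 1/(I*√2591281 + 289444) = 1/(289444 + I*√2591281) ≈ 3.4548e-6 - 1.921e-8*I)
h = 316480 (h = (-15*8 + 580)*688 = (-120 + 580)*688 = 460*688 = 316480)
P + h = (289444/83780420417 - I*√2591281/83780420417) + 316480 = 26514827453861604/83780420417 - I*√2591281/83780420417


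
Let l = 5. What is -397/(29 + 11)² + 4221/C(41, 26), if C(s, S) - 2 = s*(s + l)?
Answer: 187627/94400 ≈ 1.9876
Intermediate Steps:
C(s, S) = 2 + s*(5 + s) (C(s, S) = 2 + s*(s + 5) = 2 + s*(5 + s))
-397/(29 + 11)² + 4221/C(41, 26) = -397/(29 + 11)² + 4221/(2 + 41² + 5*41) = -397/(40²) + 4221/(2 + 1681 + 205) = -397/1600 + 4221/1888 = 187627/94400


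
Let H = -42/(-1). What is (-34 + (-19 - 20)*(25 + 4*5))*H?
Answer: -75138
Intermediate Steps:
H = 42 (H = -42*(-1) = 42)
(-34 + (-19 - 20)*(25 + 4*5))*H = (-34 + (-19 - 20)*(25 + 4*5))*42 = (-34 - 39*(25 + 20))*42 = (-34 - 39*45)*42 = (-34 - 1755)*42 = -1789*42 = -75138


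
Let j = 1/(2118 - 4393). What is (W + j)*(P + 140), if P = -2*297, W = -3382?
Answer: 3493099154/2275 ≈ 1.5354e+6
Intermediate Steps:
j = -1/2275 (j = 1/(-2275) = -1/2275 ≈ -0.00043956)
P = -594
(W + j)*(P + 140) = (-3382 - 1/2275)*(-594 + 140) = -7694051/2275*(-454) = 3493099154/2275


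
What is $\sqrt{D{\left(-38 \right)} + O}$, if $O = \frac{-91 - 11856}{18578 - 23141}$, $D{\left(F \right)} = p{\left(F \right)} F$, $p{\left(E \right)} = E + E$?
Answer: $\frac{\sqrt{39569673}}{117} \approx 53.764$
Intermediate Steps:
$p{\left(E \right)} = 2 E$
$D{\left(F \right)} = 2 F^{2}$ ($D{\left(F \right)} = 2 F F = 2 F^{2}$)
$O = \frac{919}{351}$ ($O = - \frac{11947}{-4563} = \left(-11947\right) \left(- \frac{1}{4563}\right) = \frac{919}{351} \approx 2.6182$)
$\sqrt{D{\left(-38 \right)} + O} = \sqrt{2 \left(-38\right)^{2} + \frac{919}{351}} = \sqrt{2 \cdot 1444 + \frac{919}{351}} = \sqrt{2888 + \frac{919}{351}} = \sqrt{\frac{1014607}{351}} = \frac{\sqrt{39569673}}{117}$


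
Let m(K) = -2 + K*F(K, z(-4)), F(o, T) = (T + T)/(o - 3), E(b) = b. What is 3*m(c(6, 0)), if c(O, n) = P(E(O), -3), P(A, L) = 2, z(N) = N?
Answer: 42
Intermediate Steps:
F(o, T) = 2*T/(-3 + o) (F(o, T) = (2*T)/(-3 + o) = 2*T/(-3 + o))
c(O, n) = 2
m(K) = -2 - 8*K/(-3 + K) (m(K) = -2 + K*(2*(-4)/(-3 + K)) = -2 + K*(-8/(-3 + K)) = -2 - 8*K/(-3 + K))
3*m(c(6, 0)) = 3*(2*(3 - 5*2)/(-3 + 2)) = 3*(2*(3 - 10)/(-1)) = 3*(2*(-1)*(-7)) = 3*14 = 42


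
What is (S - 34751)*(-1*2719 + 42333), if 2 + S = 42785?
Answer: 318179648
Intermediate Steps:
S = 42783 (S = -2 + 42785 = 42783)
(S - 34751)*(-1*2719 + 42333) = (42783 - 34751)*(-1*2719 + 42333) = 8032*(-2719 + 42333) = 8032*39614 = 318179648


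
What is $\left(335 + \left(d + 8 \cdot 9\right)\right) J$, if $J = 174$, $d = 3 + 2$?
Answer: $71688$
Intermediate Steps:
$d = 5$
$\left(335 + \left(d + 8 \cdot 9\right)\right) J = \left(335 + \left(5 + 8 \cdot 9\right)\right) 174 = \left(335 + \left(5 + 72\right)\right) 174 = \left(335 + 77\right) 174 = 412 \cdot 174 = 71688$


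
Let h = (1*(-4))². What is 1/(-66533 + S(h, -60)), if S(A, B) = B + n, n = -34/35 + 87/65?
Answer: -455/30299648 ≈ -1.5017e-5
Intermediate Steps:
n = 167/455 (n = -34*1/35 + 87*(1/65) = -34/35 + 87/65 = 167/455 ≈ 0.36703)
h = 16 (h = (-4)² = 16)
S(A, B) = 167/455 + B (S(A, B) = B + 167/455 = 167/455 + B)
1/(-66533 + S(h, -60)) = 1/(-66533 + (167/455 - 60)) = 1/(-66533 - 27133/455) = 1/(-30299648/455) = -455/30299648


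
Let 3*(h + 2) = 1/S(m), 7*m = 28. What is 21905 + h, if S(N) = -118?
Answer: 7753661/354 ≈ 21903.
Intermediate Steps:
m = 4 (m = (⅐)*28 = 4)
h = -709/354 (h = -2 + (⅓)/(-118) = -2 + (⅓)*(-1/118) = -2 - 1/354 = -709/354 ≈ -2.0028)
21905 + h = 21905 - 709/354 = 7753661/354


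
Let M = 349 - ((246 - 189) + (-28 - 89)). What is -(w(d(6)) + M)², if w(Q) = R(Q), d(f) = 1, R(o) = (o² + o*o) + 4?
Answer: -172225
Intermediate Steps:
R(o) = 4 + 2*o² (R(o) = (o² + o²) + 4 = 2*o² + 4 = 4 + 2*o²)
w(Q) = 4 + 2*Q²
M = 409 (M = 349 - (57 - 117) = 349 - 1*(-60) = 349 + 60 = 409)
-(w(d(6)) + M)² = -((4 + 2*1²) + 409)² = -((4 + 2*1) + 409)² = -((4 + 2) + 409)² = -(6 + 409)² = -1*415² = -1*172225 = -172225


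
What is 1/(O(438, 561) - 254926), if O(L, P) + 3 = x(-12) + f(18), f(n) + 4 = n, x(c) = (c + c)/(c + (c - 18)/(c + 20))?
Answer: -21/5353183 ≈ -3.9229e-6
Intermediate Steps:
x(c) = 2*c/(c + (-18 + c)/(20 + c)) (x(c) = (2*c)/(c + (-18 + c)/(20 + c)) = 2*c/(c + (-18 + c)/(20 + c)))
f(n) = -4 + n
O(L, P) = 263/21 (O(L, P) = -3 + (2*(-12)*(20 - 12)/(-18 + (-12)² + 21*(-12)) + (-4 + 18)) = -3 + (2*(-12)*8/(-18 + 144 - 252) + 14) = -3 + (2*(-12)*8/(-126) + 14) = -3 + (2*(-12)*(-1/126)*8 + 14) = -3 + (32/21 + 14) = -3 + 326/21 = 263/21)
1/(O(438, 561) - 254926) = 1/(263/21 - 254926) = 1/(-5353183/21) = -21/5353183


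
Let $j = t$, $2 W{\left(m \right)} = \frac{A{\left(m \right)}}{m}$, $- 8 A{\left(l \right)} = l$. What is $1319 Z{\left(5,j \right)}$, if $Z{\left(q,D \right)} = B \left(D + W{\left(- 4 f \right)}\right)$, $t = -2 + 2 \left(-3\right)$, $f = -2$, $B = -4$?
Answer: $\frac{170151}{4} \approx 42538.0$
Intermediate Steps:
$A{\left(l \right)} = - \frac{l}{8}$
$W{\left(m \right)} = - \frac{1}{16}$ ($W{\left(m \right)} = \frac{- \frac{m}{8} \frac{1}{m}}{2} = \frac{1}{2} \left(- \frac{1}{8}\right) = - \frac{1}{16}$)
$t = -8$ ($t = -2 - 6 = -8$)
$j = -8$
$Z{\left(q,D \right)} = \frac{1}{4} - 4 D$ ($Z{\left(q,D \right)} = - 4 \left(D - \frac{1}{16}\right) = - 4 \left(- \frac{1}{16} + D\right) = \frac{1}{4} - 4 D$)
$1319 Z{\left(5,j \right)} = 1319 \left(\frac{1}{4} - -32\right) = 1319 \left(\frac{1}{4} + 32\right) = 1319 \cdot \frac{129}{4} = \frac{170151}{4}$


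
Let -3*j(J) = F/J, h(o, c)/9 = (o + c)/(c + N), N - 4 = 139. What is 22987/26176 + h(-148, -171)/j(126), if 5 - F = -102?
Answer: -1012082887/2800832 ≈ -361.35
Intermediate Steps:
N = 143 (N = 4 + 139 = 143)
F = 107 (F = 5 - 1*(-102) = 5 + 102 = 107)
h(o, c) = 9*(c + o)/(143 + c) (h(o, c) = 9*((o + c)/(c + 143)) = 9*((c + o)/(143 + c)) = 9*(c + o)/(143 + c))
j(J) = -107/(3*J)
22987/26176 + h(-148, -171)/j(126) = 22987/26176 + (9*(-171 - 148)/(143 - 171))/((-107/3/126)) = 22987*(1/26176) + (9*(-319)/(-28))/((-107/3*1/126)) = 22987/26176 + (9*(-1/28)*(-319))/(-107/378) = 22987/26176 + (2871/28)*(-378/107) = 22987/26176 - 77517/214 = -1012082887/2800832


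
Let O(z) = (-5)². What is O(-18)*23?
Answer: 575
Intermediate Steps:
O(z) = 25
O(-18)*23 = 25*23 = 575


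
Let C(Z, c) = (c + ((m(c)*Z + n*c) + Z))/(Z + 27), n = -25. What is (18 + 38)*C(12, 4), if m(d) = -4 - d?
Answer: -3360/13 ≈ -258.46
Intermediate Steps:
C(Z, c) = (Z - 24*c + Z*(-4 - c))/(27 + Z) (C(Z, c) = (c + (((-4 - c)*Z - 25*c) + Z))/(Z + 27) = (c + ((Z*(-4 - c) - 25*c) + Z))/(27 + Z) = (c + ((-25*c + Z*(-4 - c)) + Z))/(27 + Z) = (c + (Z - 25*c + Z*(-4 - c)))/(27 + Z) = (Z - 24*c + Z*(-4 - c))/(27 + Z))
(18 + 38)*C(12, 4) = (18 + 38)*((12 - 24*4 - 1*12*(4 + 4))/(27 + 12)) = 56*((12 - 96 - 1*12*8)/39) = 56*((12 - 96 - 96)/39) = 56*((1/39)*(-180)) = 56*(-60/13) = -3360/13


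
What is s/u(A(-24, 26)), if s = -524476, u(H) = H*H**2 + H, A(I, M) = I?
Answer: 131119/3462 ≈ 37.874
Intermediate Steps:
u(H) = H + H**3 (u(H) = H**3 + H = H + H**3)
s/u(A(-24, 26)) = -524476/(-24 + (-24)**3) = -524476/(-24 - 13824) = -524476/(-13848) = -524476*(-1/13848) = 131119/3462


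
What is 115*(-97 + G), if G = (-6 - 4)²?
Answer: 345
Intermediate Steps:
G = 100 (G = (-10)² = 100)
115*(-97 + G) = 115*(-97 + 100) = 115*3 = 345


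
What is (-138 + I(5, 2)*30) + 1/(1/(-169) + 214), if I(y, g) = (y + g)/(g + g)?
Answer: -6183877/72330 ≈ -85.495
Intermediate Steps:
I(y, g) = (g + y)/(2*g) (I(y, g) = (g + y)/((2*g)) = (g + y)*(1/(2*g)) = (g + y)/(2*g))
(-138 + I(5, 2)*30) + 1/(1/(-169) + 214) = (-138 + ((½)*(2 + 5)/2)*30) + 1/(1/(-169) + 214) = (-138 + ((½)*(½)*7)*30) + 1/(-1/169 + 214) = (-138 + (7/4)*30) + 1/(36165/169) = (-138 + 105/2) + 169/36165 = -171/2 + 169/36165 = -6183877/72330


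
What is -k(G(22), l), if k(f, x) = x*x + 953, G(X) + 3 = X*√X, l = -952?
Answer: -907257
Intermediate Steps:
G(X) = -3 + X^(3/2) (G(X) = -3 + X*√X = -3 + X^(3/2))
k(f, x) = 953 + x² (k(f, x) = x² + 953 = 953 + x²)
-k(G(22), l) = -(953 + (-952)²) = -(953 + 906304) = -1*907257 = -907257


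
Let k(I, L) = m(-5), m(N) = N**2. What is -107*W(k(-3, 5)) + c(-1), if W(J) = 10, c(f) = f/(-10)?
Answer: -10699/10 ≈ -1069.9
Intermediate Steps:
k(I, L) = 25 (k(I, L) = (-5)**2 = 25)
c(f) = -f/10 (c(f) = f*(-1/10) = -f/10)
-107*W(k(-3, 5)) + c(-1) = -107*10 - 1/10*(-1) = -1070 + 1/10 = -10699/10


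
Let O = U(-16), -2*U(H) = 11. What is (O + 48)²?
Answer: 7225/4 ≈ 1806.3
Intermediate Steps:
U(H) = -11/2 (U(H) = -½*11 = -11/2)
O = -11/2 ≈ -5.5000
(O + 48)² = (-11/2 + 48)² = (85/2)² = 7225/4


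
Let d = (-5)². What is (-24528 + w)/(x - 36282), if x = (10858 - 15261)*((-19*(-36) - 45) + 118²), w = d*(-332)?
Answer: 32828/64157171 ≈ 0.00051168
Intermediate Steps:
d = 25
w = -8300 (w = 25*(-332) = -8300)
x = -64120889 (x = -4403*((684 - 45) + 13924) = -4403*(639 + 13924) = -4403*14563 = -64120889)
(-24528 + w)/(x - 36282) = (-24528 - 8300)/(-64120889 - 36282) = -32828/(-64157171) = -32828*(-1/64157171) = 32828/64157171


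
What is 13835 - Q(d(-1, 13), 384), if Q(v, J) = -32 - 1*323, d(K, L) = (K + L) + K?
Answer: 14190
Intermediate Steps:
d(K, L) = L + 2*K
Q(v, J) = -355 (Q(v, J) = -32 - 323 = -355)
13835 - Q(d(-1, 13), 384) = 13835 - 1*(-355) = 13835 + 355 = 14190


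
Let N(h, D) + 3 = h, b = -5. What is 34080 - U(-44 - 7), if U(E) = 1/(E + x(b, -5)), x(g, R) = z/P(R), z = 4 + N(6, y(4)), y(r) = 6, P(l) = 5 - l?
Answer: 17142250/503 ≈ 34080.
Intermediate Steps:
N(h, D) = -3 + h
z = 7 (z = 4 + (-3 + 6) = 4 + 3 = 7)
x(g, R) = 7/(5 - R)
U(E) = 1/(7/10 + E) (U(E) = 1/(E - 7/(-5 - 5)) = 1/(E - 7/(-10)) = 1/(E - 7*(-⅒)) = 1/(E + 7/10) = 1/(7/10 + E))
34080 - U(-44 - 7) = 34080 - 10/(7 + 10*(-44 - 7)) = 34080 - 10/(7 + 10*(-51)) = 34080 - 10/(7 - 510) = 34080 - 10/(-503) = 34080 - 10*(-1)/503 = 34080 - 1*(-10/503) = 34080 + 10/503 = 17142250/503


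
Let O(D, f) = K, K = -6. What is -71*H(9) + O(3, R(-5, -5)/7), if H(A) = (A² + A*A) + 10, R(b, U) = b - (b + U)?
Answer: -12218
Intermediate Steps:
R(b, U) = -U (R(b, U) = b - (U + b) = b + (-U - b) = -U)
H(A) = 10 + 2*A² (H(A) = (A² + A²) + 10 = 2*A² + 10 = 10 + 2*A²)
O(D, f) = -6
-71*H(9) + O(3, R(-5, -5)/7) = -71*(10 + 2*9²) - 6 = -71*(10 + 2*81) - 6 = -71*(10 + 162) - 6 = -71*172 - 6 = -12212 - 6 = -12218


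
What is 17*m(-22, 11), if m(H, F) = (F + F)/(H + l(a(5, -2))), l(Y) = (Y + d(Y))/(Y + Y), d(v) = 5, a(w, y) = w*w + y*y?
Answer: -10846/621 ≈ -17.465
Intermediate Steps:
a(w, y) = w**2 + y**2
l(Y) = (5 + Y)/(2*Y) (l(Y) = (Y + 5)/(Y + Y) = (5 + Y)/((2*Y)) = (5 + Y)*(1/(2*Y)) = (5 + Y)/(2*Y))
m(H, F) = 2*F/(17/29 + H) (m(H, F) = (F + F)/(H + (5 + (5**2 + (-2)**2))/(2*(5**2 + (-2)**2))) = (2*F)/(H + (5 + (25 + 4))/(2*(25 + 4))) = (2*F)/(H + (1/2)*(5 + 29)/29) = (2*F)/(H + (1/2)*(1/29)*34) = (2*F)/(H + 17/29) = (2*F)/(17/29 + H) = 2*F/(17/29 + H))
17*m(-22, 11) = 17*(58*11/(17 + 29*(-22))) = 17*(58*11/(17 - 638)) = 17*(58*11/(-621)) = 17*(58*11*(-1/621)) = 17*(-638/621) = -10846/621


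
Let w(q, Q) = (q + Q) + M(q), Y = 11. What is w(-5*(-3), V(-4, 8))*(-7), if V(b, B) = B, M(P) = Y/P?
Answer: -2492/15 ≈ -166.13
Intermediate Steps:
M(P) = 11/P
w(q, Q) = Q + q + 11/q (w(q, Q) = (q + Q) + 11/q = (Q + q) + 11/q = Q + q + 11/q)
w(-5*(-3), V(-4, 8))*(-7) = (8 - 5*(-3) + 11/((-5*(-3))))*(-7) = (8 + 15 + 11/15)*(-7) = (356/15)*(-7) = -2492/15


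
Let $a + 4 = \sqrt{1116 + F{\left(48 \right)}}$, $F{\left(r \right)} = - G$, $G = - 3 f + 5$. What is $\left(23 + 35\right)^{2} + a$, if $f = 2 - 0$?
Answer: $3360 + \sqrt{1117} \approx 3393.4$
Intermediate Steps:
$f = 2$ ($f = 2 + \left(-1 + 1\right) = 2 + 0 = 2$)
$G = -1$ ($G = \left(-3\right) 2 + 5 = -6 + 5 = -1$)
$F{\left(r \right)} = 1$ ($F{\left(r \right)} = \left(-1\right) \left(-1\right) = 1$)
$a = -4 + \sqrt{1117}$ ($a = -4 + \sqrt{1116 + 1} = -4 + \sqrt{1117} \approx 29.422$)
$\left(23 + 35\right)^{2} + a = \left(23 + 35\right)^{2} - \left(4 - \sqrt{1117}\right) = 58^{2} - \left(4 - \sqrt{1117}\right) = 3364 - \left(4 - \sqrt{1117}\right) = 3360 + \sqrt{1117}$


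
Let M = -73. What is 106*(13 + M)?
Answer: -6360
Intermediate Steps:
106*(13 + M) = 106*(13 - 73) = 106*(-60) = -6360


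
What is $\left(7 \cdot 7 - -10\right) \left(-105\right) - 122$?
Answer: $-6317$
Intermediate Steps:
$\left(7 \cdot 7 - -10\right) \left(-105\right) - 122 = \left(49 + 10\right) \left(-105\right) - 122 = 59 \left(-105\right) - 122 = -6195 - 122 = -6317$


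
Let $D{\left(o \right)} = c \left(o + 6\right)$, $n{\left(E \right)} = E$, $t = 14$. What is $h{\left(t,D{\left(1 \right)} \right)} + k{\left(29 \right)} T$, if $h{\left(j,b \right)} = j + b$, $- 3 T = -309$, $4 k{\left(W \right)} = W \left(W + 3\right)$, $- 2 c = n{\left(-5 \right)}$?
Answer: $\frac{47855}{2} \approx 23928.0$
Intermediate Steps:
$c = \frac{5}{2}$ ($c = \left(- \frac{1}{2}\right) \left(-5\right) = \frac{5}{2} \approx 2.5$)
$k{\left(W \right)} = \frac{W \left(3 + W\right)}{4}$ ($k{\left(W \right)} = \frac{W \left(W + 3\right)}{4} = \frac{W \left(3 + W\right)}{4}$)
$T = 103$ ($T = \left(- \frac{1}{3}\right) \left(-309\right) = 103$)
$D{\left(o \right)} = 15 + \frac{5 o}{2}$ ($D{\left(o \right)} = \frac{5 \left(o + 6\right)}{2} = \frac{5 \left(6 + o\right)}{2} = 15 + \frac{5 o}{2}$)
$h{\left(j,b \right)} = b + j$
$h{\left(t,D{\left(1 \right)} \right)} + k{\left(29 \right)} T = \left(\left(15 + \frac{5}{2} \cdot 1\right) + 14\right) + \frac{1}{4} \cdot 29 \left(3 + 29\right) 103 = \left(\left(15 + \frac{5}{2}\right) + 14\right) + \frac{1}{4} \cdot 29 \cdot 32 \cdot 103 = \left(\frac{35}{2} + 14\right) + 232 \cdot 103 = \frac{63}{2} + 23896 = \frac{47855}{2}$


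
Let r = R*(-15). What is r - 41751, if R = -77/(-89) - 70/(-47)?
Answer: -174792168/4183 ≈ -41786.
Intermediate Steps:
R = 9849/4183 (R = -77*(-1/89) - 70*(-1/47) = 77/89 + 70/47 = 9849/4183 ≈ 2.3545)
r = -147735/4183 (r = (9849/4183)*(-15) = -147735/4183 ≈ -35.318)
r - 41751 = -147735/4183 - 41751 = -174792168/4183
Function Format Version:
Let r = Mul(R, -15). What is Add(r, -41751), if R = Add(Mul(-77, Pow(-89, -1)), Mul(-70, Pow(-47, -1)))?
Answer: Rational(-174792168, 4183) ≈ -41786.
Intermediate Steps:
R = Rational(9849, 4183) (R = Add(Mul(-77, Rational(-1, 89)), Mul(-70, Rational(-1, 47))) = Add(Rational(77, 89), Rational(70, 47)) = Rational(9849, 4183) ≈ 2.3545)
r = Rational(-147735, 4183) (r = Mul(Rational(9849, 4183), -15) = Rational(-147735, 4183) ≈ -35.318)
Add(r, -41751) = Add(Rational(-147735, 4183), -41751) = Rational(-174792168, 4183)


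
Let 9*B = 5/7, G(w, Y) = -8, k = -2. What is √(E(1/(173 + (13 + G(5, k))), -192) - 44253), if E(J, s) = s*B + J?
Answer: I*√618544252914/3738 ≈ 210.4*I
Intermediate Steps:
B = 5/63 (B = (5/7)/9 = (5*(⅐))/9 = (⅑)*(5/7) = 5/63 ≈ 0.079365)
E(J, s) = J + 5*s/63 (E(J, s) = s*(5/63) + J = 5*s/63 + J = J + 5*s/63)
√(E(1/(173 + (13 + G(5, k))), -192) - 44253) = √((1/(173 + (13 - 8)) + (5/63)*(-192)) - 44253) = √((1/(173 + 5) - 320/21) - 44253) = √((1/178 - 320/21) - 44253) = √(-56939/3738 - 44253) = √(-165474653/3738) = I*√618544252914/3738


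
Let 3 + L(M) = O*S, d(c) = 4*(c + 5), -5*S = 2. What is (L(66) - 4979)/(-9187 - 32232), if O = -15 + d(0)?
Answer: 712/5917 ≈ 0.12033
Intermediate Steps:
S = -2/5 (S = -1/5*2 = -2/5 ≈ -0.40000)
d(c) = 20 + 4*c (d(c) = 4*(5 + c) = 20 + 4*c)
O = 5 (O = -15 + (20 + 4*0) = -15 + (20 + 0) = -15 + 20 = 5)
L(M) = -5 (L(M) = -3 + 5*(-2/5) = -3 - 2 = -5)
(L(66) - 4979)/(-9187 - 32232) = (-5 - 4979)/(-9187 - 32232) = -4984/(-41419) = -4984*(-1/41419) = 712/5917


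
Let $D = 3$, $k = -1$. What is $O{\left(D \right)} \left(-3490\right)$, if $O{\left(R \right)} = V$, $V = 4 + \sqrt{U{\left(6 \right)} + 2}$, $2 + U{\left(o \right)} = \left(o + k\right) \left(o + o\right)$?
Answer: $-13960 - 6980 \sqrt{15} \approx -40993.0$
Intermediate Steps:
$U{\left(o \right)} = -2 + 2 o \left(-1 + o\right)$ ($U{\left(o \right)} = -2 + \left(o - 1\right) \left(o + o\right) = -2 + \left(-1 + o\right) 2 o = -2 + 2 o \left(-1 + o\right)$)
$V = 4 + 2 \sqrt{15}$ ($V = 4 + \sqrt{\left(-2 - 12 + 2 \cdot 6^{2}\right) + 2} = 4 + \sqrt{\left(-2 - 12 + 2 \cdot 36\right) + 2} = 4 + \sqrt{\left(-2 - 12 + 72\right) + 2} = 4 + \sqrt{58 + 2} = 4 + \sqrt{60} = 4 + 2 \sqrt{15} \approx 11.746$)
$O{\left(R \right)} = 4 + 2 \sqrt{15}$
$O{\left(D \right)} \left(-3490\right) = \left(4 + 2 \sqrt{15}\right) \left(-3490\right) = -13960 - 6980 \sqrt{15}$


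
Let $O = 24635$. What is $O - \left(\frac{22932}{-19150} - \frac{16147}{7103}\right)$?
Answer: $\frac{1675692578398}{68011225} \approx 24638.0$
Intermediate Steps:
$O - \left(\frac{22932}{-19150} - \frac{16147}{7103}\right) = 24635 - \left(\frac{22932}{-19150} - \frac{16147}{7103}\right) = 24635 - \left(22932 \left(- \frac{1}{19150}\right) - \frac{16147}{7103}\right) = 24635 - \left(- \frac{11466}{9575} - \frac{16147}{7103}\right) = 24635 - - \frac{236050523}{68011225} = 24635 + \frac{236050523}{68011225} = \frac{1675692578398}{68011225}$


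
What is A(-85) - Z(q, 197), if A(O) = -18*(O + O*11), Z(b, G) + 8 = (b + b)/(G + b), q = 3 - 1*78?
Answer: 1120523/61 ≈ 18369.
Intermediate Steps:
q = -75 (q = 3 - 78 = -75)
Z(b, G) = -8 + 2*b/(G + b) (Z(b, G) = -8 + (b + b)/(G + b) = -8 + (2*b)/(G + b) = -8 + 2*b/(G + b))
A(O) = -216*O (A(O) = -18*(O + 11*O) = -216*O)
A(-85) - Z(q, 197) = -216*(-85) - 2*(-4*197 - 3*(-75))/(197 - 75) = 18360 - 2*(-788 + 225)/122 = 18360 - 2*(-563)/122 = 18360 - 1*(-563/61) = 18360 + 563/61 = 1120523/61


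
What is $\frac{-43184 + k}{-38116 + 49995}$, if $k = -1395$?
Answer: $- \frac{44579}{11879} \approx -3.7528$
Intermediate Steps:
$\frac{-43184 + k}{-38116 + 49995} = \frac{-43184 - 1395}{-38116 + 49995} = - \frac{44579}{11879}$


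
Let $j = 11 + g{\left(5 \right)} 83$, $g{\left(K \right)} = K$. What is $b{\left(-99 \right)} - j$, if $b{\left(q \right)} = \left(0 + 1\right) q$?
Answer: $-525$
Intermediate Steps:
$b{\left(q \right)} = q$ ($b{\left(q \right)} = 1 q = q$)
$j = 426$ ($j = 11 + 5 \cdot 83 = 11 + 415 = 426$)
$b{\left(-99 \right)} - j = -99 - 426 = -525$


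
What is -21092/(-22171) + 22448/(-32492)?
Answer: 46906664/180095033 ≈ 0.26046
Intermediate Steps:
-21092/(-22171) + 22448/(-32492) = -21092*(-1/22171) + 22448*(-1/32492) = 21092/22171 - 5612/8123 = 46906664/180095033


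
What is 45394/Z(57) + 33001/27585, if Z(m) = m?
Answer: 418024849/524115 ≈ 797.58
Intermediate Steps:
45394/Z(57) + 33001/27585 = 45394/57 + 33001/27585 = 418024849/524115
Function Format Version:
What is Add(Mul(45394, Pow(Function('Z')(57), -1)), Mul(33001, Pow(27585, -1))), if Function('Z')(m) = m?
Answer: Rational(418024849, 524115) ≈ 797.58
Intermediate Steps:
Add(Mul(45394, Pow(Function('Z')(57), -1)), Mul(33001, Pow(27585, -1))) = Add(Mul(45394, Pow(57, -1)), Mul(33001, Pow(27585, -1))) = Add(Mul(45394, Rational(1, 57)), Mul(33001, Rational(1, 27585))) = Add(Rational(45394, 57), Rational(33001, 27585)) = Rational(418024849, 524115)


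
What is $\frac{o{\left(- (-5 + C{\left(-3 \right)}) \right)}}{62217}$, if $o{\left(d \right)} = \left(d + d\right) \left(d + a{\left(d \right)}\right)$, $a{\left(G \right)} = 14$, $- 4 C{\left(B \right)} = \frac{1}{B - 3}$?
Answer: $\frac{54145}{17918496} \approx 0.0030217$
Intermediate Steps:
$C{\left(B \right)} = - \frac{1}{4 \left(-3 + B\right)}$ ($C{\left(B \right)} = - \frac{1}{4 \left(B - 3\right)} = - \frac{1}{4 \left(-3 + B\right)}$)
$o{\left(d \right)} = 2 d \left(14 + d\right)$ ($o{\left(d \right)} = \left(d + d\right) \left(d + 14\right) = 2 d \left(14 + d\right)$)
$\frac{o{\left(- (-5 + C{\left(-3 \right)}) \right)}}{62217} = \frac{2 \left(- (-5 - \frac{1}{-12 + 4 \left(-3\right)})\right) \left(14 - \left(-5 - \frac{1}{-12 + 4 \left(-3\right)}\right)\right)}{62217} = 2 \left(- (-5 - \frac{1}{-12 - 12})\right) \left(14 - \left(-5 - \frac{1}{-12 - 12}\right)\right) \frac{1}{62217} = 2 \left(- (-5 - \frac{1}{-24})\right) \left(14 - \left(-5 - \frac{1}{-24}\right)\right) \frac{1}{62217} = 2 \left(- (-5 - - \frac{1}{24})\right) \left(14 - \left(-5 - - \frac{1}{24}\right)\right) \frac{1}{62217} = 2 \left(- (-5 + \frac{1}{24})\right) \left(14 - \left(-5 + \frac{1}{24}\right)\right) \frac{1}{62217} = 2 \left(\left(-1\right) \left(- \frac{119}{24}\right)\right) \left(14 - - \frac{119}{24}\right) \frac{1}{62217} = 2 \cdot \frac{119}{24} \left(14 + \frac{119}{24}\right) \frac{1}{62217} = 2 \cdot \frac{119}{24} \cdot \frac{455}{24} \cdot \frac{1}{62217} = \frac{54145}{288} \cdot \frac{1}{62217} = \frac{54145}{17918496}$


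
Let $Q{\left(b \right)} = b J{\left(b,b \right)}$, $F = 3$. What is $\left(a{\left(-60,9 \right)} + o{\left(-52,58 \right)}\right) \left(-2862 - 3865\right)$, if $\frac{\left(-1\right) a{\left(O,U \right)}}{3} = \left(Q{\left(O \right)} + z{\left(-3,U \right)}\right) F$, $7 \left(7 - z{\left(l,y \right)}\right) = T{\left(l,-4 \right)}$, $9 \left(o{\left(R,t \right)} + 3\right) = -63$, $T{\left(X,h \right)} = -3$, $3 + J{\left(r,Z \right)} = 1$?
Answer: $7782178$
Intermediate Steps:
$J{\left(r,Z \right)} = -2$ ($J{\left(r,Z \right)} = -3 + 1 = -2$)
$Q{\left(b \right)} = - 2 b$ ($Q{\left(b \right)} = b \left(-2\right) = - 2 b$)
$o{\left(R,t \right)} = -10$ ($o{\left(R,t \right)} = -3 + \frac{1}{9} \left(-63\right) = -3 - 7 = -10$)
$z{\left(l,y \right)} = \frac{52}{7}$ ($z{\left(l,y \right)} = 7 - - \frac{3}{7} = 7 + \frac{3}{7} = \frac{52}{7}$)
$a{\left(O,U \right)} = - \frac{468}{7} + 18 O$ ($a{\left(O,U \right)} = - 3 \left(- 2 O + \frac{52}{7}\right) 3 = - 3 \left(\frac{52}{7} - 2 O\right) 3 = - 3 \left(\frac{156}{7} - 6 O\right) = - \frac{468}{7} + 18 O$)
$\left(a{\left(-60,9 \right)} + o{\left(-52,58 \right)}\right) \left(-2862 - 3865\right) = \left(\left(- \frac{468}{7} + 18 \left(-60\right)\right) - 10\right) \left(-2862 - 3865\right) = \left(\left(- \frac{468}{7} - 1080\right) - 10\right) \left(-6727\right) = \left(- \frac{8028}{7} - 10\right) \left(-6727\right) = \left(- \frac{8098}{7}\right) \left(-6727\right) = 7782178$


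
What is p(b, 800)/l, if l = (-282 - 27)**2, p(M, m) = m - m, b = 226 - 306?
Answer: 0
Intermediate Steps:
b = -80
p(M, m) = 0
l = 95481 (l = (-309)**2 = 95481)
p(b, 800)/l = 0/95481 = 0*(1/95481) = 0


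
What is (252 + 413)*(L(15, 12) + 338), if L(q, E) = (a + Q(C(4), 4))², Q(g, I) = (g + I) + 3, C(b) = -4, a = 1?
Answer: 235410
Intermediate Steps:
Q(g, I) = 3 + I + g (Q(g, I) = (I + g) + 3 = 3 + I + g)
L(q, E) = 16 (L(q, E) = (1 + (3 + 4 - 4))² = (1 + 3)² = 4² = 16)
(252 + 413)*(L(15, 12) + 338) = (252 + 413)*(16 + 338) = 665*354 = 235410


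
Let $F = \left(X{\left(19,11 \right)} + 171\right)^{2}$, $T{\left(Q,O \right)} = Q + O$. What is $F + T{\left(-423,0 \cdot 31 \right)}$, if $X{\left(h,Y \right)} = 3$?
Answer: $29853$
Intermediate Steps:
$T{\left(Q,O \right)} = O + Q$
$F = 30276$ ($F = \left(3 + 171\right)^{2} = 174^{2} = 30276$)
$F + T{\left(-423,0 \cdot 31 \right)} = 30276 + \left(0 \cdot 31 - 423\right) = 30276 + \left(0 - 423\right) = 30276 - 423 = 29853$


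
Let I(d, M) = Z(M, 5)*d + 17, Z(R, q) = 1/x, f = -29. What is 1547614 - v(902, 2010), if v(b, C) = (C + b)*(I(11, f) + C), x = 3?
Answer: -13097062/3 ≈ -4.3657e+6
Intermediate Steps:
Z(R, q) = 1/3
I(d, M) = 17 + d/3 (I(d, M) = d/3 + 17 = 17 + d/3)
v(b, C) = (62/3 + C)*(C + b) (v(b, C) = (C + b)*((17 + (1/3)*11) + C) = (C + b)*((17 + 11/3) + C) = (C + b)*(62/3 + C) = (62/3 + C)*(C + b))
1547614 - v(902, 2010) = 1547614 - (2010**2 + (62/3)*2010 + (62/3)*902 + 2010*902) = 1547614 - (4040100 + 41540 + 55924/3 + 1813020) = 1547614 - 1*17739904/3 = 1547614 - 17739904/3 = -13097062/3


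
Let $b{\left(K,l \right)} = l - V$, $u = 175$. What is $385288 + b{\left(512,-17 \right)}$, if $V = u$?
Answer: $385096$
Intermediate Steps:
$V = 175$
$b{\left(K,l \right)} = -175 + l$ ($b{\left(K,l \right)} = l - 175 = -175 + l$)
$385288 + b{\left(512,-17 \right)} = 385288 - 192 = 385096$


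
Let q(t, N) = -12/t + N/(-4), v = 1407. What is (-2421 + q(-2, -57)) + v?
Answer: -3975/4 ≈ -993.75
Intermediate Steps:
q(t, N) = -12/t - N/4 (q(t, N) = -12/t + N*(-¼) = -12/t - N/4)
(-2421 + q(-2, -57)) + v = (-2421 + (-12/(-2) - ¼*(-57))) + 1407 = (-2421 + (-12*(-½) + 57/4)) + 1407 = (-2421 + (6 + 57/4)) + 1407 = (-2421 + 81/4) + 1407 = -9603/4 + 1407 = -3975/4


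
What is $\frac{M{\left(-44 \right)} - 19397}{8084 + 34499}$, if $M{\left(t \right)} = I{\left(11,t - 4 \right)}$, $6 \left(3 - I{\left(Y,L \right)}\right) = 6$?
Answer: $- \frac{19395}{42583} \approx -0.45546$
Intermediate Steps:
$I{\left(Y,L \right)} = 2$ ($I{\left(Y,L \right)} = 3 - 1 = 2$)
$M{\left(t \right)} = 2$
$\frac{M{\left(-44 \right)} - 19397}{8084 + 34499} = \frac{2 - 19397}{8084 + 34499} = - \frac{19395}{42583}$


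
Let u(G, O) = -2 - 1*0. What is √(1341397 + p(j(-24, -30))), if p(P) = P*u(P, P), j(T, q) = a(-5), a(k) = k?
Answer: √1341407 ≈ 1158.2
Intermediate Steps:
u(G, O) = -2 (u(G, O) = -2 + 0 = -2)
j(T, q) = -5
p(P) = -2*P (p(P) = P*(-2) = -2*P)
√(1341397 + p(j(-24, -30))) = √(1341397 - 2*(-5)) = √(1341397 + 10) = √1341407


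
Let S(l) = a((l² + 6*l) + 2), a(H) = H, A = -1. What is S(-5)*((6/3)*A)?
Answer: 6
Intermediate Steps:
S(l) = 2 + l² + 6*l (S(l) = (l² + 6*l) + 2 = 2 + l² + 6*l)
S(-5)*((6/3)*A) = (2 + (-5)² + 6*(-5))*((6/3)*(-1)) = (2 + 25 - 30)*(((⅓)*6)*(-1)) = -6*(-1) = -3*(-2) = 6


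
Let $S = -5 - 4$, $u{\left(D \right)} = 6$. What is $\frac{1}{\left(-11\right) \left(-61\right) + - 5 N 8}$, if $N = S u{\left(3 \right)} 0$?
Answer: $\frac{1}{671} \approx 0.0014903$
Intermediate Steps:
$S = -9$
$N = 0$ ($N = \left(-9\right) 6 \cdot 0 = \left(-54\right) 0 = 0$)
$\frac{1}{\left(-11\right) \left(-61\right) + - 5 N 8} = \frac{1}{\left(-11\right) \left(-61\right) + \left(-5\right) 0 \cdot 8} = \frac{1}{671 + 0 \cdot 8} = \frac{1}{671 + 0} = \frac{1}{671}$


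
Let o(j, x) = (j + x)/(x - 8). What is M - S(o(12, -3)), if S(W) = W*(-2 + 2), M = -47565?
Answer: -47565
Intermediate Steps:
o(j, x) = (j + x)/(-8 + x)
S(W) = 0 (S(W) = W*0 = 0)
M - S(o(12, -3)) = -47565 - 1*0 = -47565 + 0 = -47565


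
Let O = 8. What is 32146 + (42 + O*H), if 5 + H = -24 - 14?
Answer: 31844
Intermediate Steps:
H = -43 (H = -5 + (-24 - 14) = -5 - 38 = -43)
32146 + (42 + O*H) = 32146 + (42 + 8*(-43)) = 32146 + (42 - 344) = 32146 - 302 = 31844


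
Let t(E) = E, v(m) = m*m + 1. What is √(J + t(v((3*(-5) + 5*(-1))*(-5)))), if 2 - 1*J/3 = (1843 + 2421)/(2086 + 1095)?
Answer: 5*√4048709999/3181 ≈ 100.01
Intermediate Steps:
v(m) = 1 + m² (v(m) = m² + 1 = 1 + m²)
J = 6294/3181 (J = 6 - 3*(1843 + 2421)/(2086 + 1095) = 6 - 12792/3181 = 6294/3181 ≈ 1.9786)
√(J + t(v((3*(-5) + 5*(-1))*(-5)))) = √(6294/3181 + (1 + ((3*(-5) + 5*(-1))*(-5))²)) = √(6294/3181 + (1 + ((-15 - 5)*(-5))²)) = √(6294/3181 + (1 + (-20*(-5))²)) = √(6294/3181 + (1 + 100²)) = √(6294/3181 + (1 + 10000)) = √(6294/3181 + 10001) = √(31819475/3181) = 5*√4048709999/3181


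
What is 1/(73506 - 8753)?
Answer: 1/64753 ≈ 1.5443e-5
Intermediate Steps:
1/(73506 - 8753) = 1/64753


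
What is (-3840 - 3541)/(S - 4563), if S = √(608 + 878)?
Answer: 552123/341303 + 121*√1486/341303 ≈ 1.6314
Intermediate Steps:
S = √1486 ≈ 38.549
(-3840 - 3541)/(S - 4563) = (-3840 - 3541)/(√1486 - 4563) = -7381/(-4563 + √1486)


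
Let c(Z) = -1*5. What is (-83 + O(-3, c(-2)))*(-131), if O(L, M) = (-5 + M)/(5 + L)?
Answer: 11528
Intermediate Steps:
c(Z) = -5
O(L, M) = (-5 + M)/(5 + L)
(-83 + O(-3, c(-2)))*(-131) = (-83 + (-5 - 5)/(5 - 3))*(-131) = (-83 - 10/2)*(-131) = (-83 + (1/2)*(-10))*(-131) = (-83 - 5)*(-131) = -88*(-131) = 11528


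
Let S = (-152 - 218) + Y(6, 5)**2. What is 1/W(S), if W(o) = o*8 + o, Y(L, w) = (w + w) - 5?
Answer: -1/3105 ≈ -0.00032206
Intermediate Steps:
Y(L, w) = -5 + 2*w (Y(L, w) = 2*w - 5 = -5 + 2*w)
S = -345 (S = (-152 - 218) + (-5 + 2*5)**2 = -370 + (-5 + 10)**2 = -370 + 5**2 = -370 + 25 = -345)
W(o) = 9*o (W(o) = 8*o + o = 9*o)
1/W(S) = 1/(9*(-345)) = 1/(-3105) = -1/3105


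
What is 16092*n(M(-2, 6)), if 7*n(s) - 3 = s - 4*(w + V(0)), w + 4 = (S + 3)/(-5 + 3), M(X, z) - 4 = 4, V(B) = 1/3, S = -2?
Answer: 445212/7 ≈ 63602.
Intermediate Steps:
V(B) = 1/3
M(X, z) = 8 (M(X, z) = 4 + 4 = 8)
w = -9/2 (w = -4 + (-2 + 3)/(-5 + 3) = -4 + 1/(-2) = -4 + 1*(-1/2) = -4 - 1/2 = -9/2 ≈ -4.5000)
n(s) = 59/21 + s/7 (n(s) = 3/7 + (s - 4*(-9/2 + 1/3))/7 = 3/7 + (s - 4*(-25/6))/7 = 3/7 + (s + 50/3)/7 = 3/7 + (50/3 + s)/7 = 3/7 + (50/21 + s/7) = 59/21 + s/7)
16092*n(M(-2, 6)) = 16092*(59/21 + (1/7)*8) = 16092*(59/21 + 8/7) = 16092*(83/21) = 445212/7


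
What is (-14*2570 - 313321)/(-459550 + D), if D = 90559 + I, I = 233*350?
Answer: 349301/287441 ≈ 1.2152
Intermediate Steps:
I = 81550
D = 172109 (D = 90559 + 81550 = 172109)
(-14*2570 - 313321)/(-459550 + D) = (-14*2570 - 313321)/(-459550 + 172109) = (-35980 - 313321)/(-287441) = -349301*(-1/287441) = 349301/287441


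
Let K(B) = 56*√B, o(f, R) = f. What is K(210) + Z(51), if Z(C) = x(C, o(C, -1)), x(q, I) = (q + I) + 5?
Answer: 107 + 56*√210 ≈ 918.52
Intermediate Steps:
x(q, I) = 5 + I + q (x(q, I) = (I + q) + 5 = 5 + I + q)
Z(C) = 5 + 2*C (Z(C) = 5 + C + C = 5 + 2*C)
K(210) + Z(51) = 56*√210 + (5 + 2*51) = 56*√210 + (5 + 102) = 56*√210 + 107 = 107 + 56*√210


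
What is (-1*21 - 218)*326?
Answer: -77914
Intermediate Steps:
(-1*21 - 218)*326 = (-21 - 218)*326 = -239*326 = -77914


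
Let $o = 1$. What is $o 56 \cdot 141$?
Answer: $7896$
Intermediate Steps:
$o 56 \cdot 141 = 1 \cdot 56 \cdot 141 = 56 \cdot 141 = 7896$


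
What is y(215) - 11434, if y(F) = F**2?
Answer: 34791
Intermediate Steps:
y(215) - 11434 = 215**2 - 11434 = 46225 - 11434 = 34791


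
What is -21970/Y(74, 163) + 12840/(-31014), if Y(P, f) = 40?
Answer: -11364853/20676 ≈ -549.66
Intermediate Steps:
-21970/Y(74, 163) + 12840/(-31014) = -21970/40 + 12840/(-31014) = -21970*1/40 + 12840*(-1/31014) = -2197/4 - 2140/5169 = -11364853/20676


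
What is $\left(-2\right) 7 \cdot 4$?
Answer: $-56$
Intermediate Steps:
$\left(-2\right) 7 \cdot 4 = \left(-14\right) 4 = -56$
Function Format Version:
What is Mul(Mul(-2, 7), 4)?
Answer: -56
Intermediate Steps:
Mul(Mul(-2, 7), 4) = Mul(-14, 4) = -56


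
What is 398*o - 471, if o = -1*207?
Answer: -82857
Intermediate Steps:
o = -207
398*o - 471 = 398*(-207) - 471 = -82386 - 471 = -82857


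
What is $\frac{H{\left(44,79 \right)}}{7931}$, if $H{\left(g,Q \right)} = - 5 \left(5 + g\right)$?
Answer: $- \frac{35}{1133} \approx -0.030891$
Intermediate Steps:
$H{\left(g,Q \right)} = -25 - 5 g$
$\frac{H{\left(44,79 \right)}}{7931} = \frac{-25 - 220}{7931} = \left(-25 - 220\right) \frac{1}{7931} = \left(-245\right) \frac{1}{7931} = - \frac{35}{1133}$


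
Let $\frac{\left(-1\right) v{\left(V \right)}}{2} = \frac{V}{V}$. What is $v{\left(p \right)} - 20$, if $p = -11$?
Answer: $-22$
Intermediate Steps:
$v{\left(V \right)} = -2$ ($v{\left(V \right)} = - 2 \frac{V}{V} = \left(-2\right) 1 = -2$)
$v{\left(p \right)} - 20 = -2 - 20 = -22$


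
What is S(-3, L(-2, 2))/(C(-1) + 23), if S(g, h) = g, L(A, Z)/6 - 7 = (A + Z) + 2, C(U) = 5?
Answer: -3/28 ≈ -0.10714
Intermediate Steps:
L(A, Z) = 54 + 6*A + 6*Z (L(A, Z) = 42 + 6*((A + Z) + 2) = 42 + 6*(2 + A + Z) = 42 + (12 + 6*A + 6*Z) = 54 + 6*A + 6*Z)
S(-3, L(-2, 2))/(C(-1) + 23) = -3/(5 + 23) = -3/28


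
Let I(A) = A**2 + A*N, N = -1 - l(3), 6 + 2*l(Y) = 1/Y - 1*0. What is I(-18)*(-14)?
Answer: -4074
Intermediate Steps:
l(Y) = -3 + 1/(2*Y) (l(Y) = -3 + (1/Y - 1*0)/2 = -3 + (1/Y + 0)/2 = -3 + 1/(2*Y))
N = 11/6 (N = -1 - (-3 + (1/2)/3) = -1 - (-3 + (1/2)*(1/3)) = -1 - (-3 + 1/6) = -1 - 1*(-17/6) = -1 + 17/6 = 11/6 ≈ 1.8333)
I(A) = A**2 + 11*A/6 (I(A) = A**2 + A*(11/6) = A**2 + 11*A/6)
I(-18)*(-14) = ((1/6)*(-18)*(11 + 6*(-18)))*(-14) = ((1/6)*(-18)*(11 - 108))*(-14) = ((1/6)*(-18)*(-97))*(-14) = 291*(-14) = -4074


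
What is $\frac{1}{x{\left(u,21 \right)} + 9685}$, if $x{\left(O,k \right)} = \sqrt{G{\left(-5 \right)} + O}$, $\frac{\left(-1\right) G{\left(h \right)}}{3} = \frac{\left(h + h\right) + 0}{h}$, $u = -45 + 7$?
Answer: $\frac{9685}{93799269} - \frac{2 i \sqrt{11}}{93799269} \approx 0.00010325 - 7.0718 \cdot 10^{-8} i$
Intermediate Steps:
$u = -38$
$G{\left(h \right)} = -6$ ($G{\left(h \right)} = - 3 \frac{\left(h + h\right) + 0}{h} = - 3 \frac{2 h + 0}{h} = - 3 \frac{2 h}{h} = \left(-3\right) 2 = -6$)
$x{\left(O,k \right)} = \sqrt{-6 + O}$
$\frac{1}{x{\left(u,21 \right)} + 9685} = \frac{1}{\sqrt{-6 - 38} + 9685} = \frac{1}{\sqrt{-44} + 9685} = \frac{1}{2 i \sqrt{11} + 9685} = \frac{1}{9685 + 2 i \sqrt{11}}$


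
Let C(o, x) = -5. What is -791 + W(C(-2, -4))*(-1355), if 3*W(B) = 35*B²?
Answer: -1187998/3 ≈ -3.9600e+5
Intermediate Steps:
W(B) = 35*B²/3 (W(B) = (35*B²)/3 = 35*B²/3)
-791 + W(C(-2, -4))*(-1355) = -791 + ((35/3)*(-5)²)*(-1355) = -791 + ((35/3)*25)*(-1355) = -791 + (875/3)*(-1355) = -791 - 1185625/3 = -1187998/3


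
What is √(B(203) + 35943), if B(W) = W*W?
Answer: 4*√4822 ≈ 277.76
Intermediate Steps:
B(W) = W²
√(B(203) + 35943) = √(203² + 35943) = √(41209 + 35943) = √77152 = 4*√4822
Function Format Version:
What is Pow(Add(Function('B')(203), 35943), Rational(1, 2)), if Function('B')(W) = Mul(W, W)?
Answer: Mul(4, Pow(4822, Rational(1, 2))) ≈ 277.76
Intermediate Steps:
Function('B')(W) = Pow(W, 2)
Pow(Add(Function('B')(203), 35943), Rational(1, 2)) = Pow(Add(Pow(203, 2), 35943), Rational(1, 2)) = Pow(Add(41209, 35943), Rational(1, 2)) = Pow(77152, Rational(1, 2)) = Mul(4, Pow(4822, Rational(1, 2)))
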